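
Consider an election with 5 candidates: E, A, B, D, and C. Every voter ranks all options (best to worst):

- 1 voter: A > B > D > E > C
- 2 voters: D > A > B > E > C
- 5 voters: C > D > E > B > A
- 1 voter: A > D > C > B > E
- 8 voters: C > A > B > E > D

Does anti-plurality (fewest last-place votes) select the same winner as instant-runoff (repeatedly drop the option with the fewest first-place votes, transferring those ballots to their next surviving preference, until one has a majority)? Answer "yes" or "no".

no

Anti-plurality — last-place votes: E 1, A 5, B 0, D 8, C 3. Winner: B.
Instant-runoff — R1 E 0, A 2, B 0, D 2, C 13 (C winner). Winner: C.
The two methods disagree.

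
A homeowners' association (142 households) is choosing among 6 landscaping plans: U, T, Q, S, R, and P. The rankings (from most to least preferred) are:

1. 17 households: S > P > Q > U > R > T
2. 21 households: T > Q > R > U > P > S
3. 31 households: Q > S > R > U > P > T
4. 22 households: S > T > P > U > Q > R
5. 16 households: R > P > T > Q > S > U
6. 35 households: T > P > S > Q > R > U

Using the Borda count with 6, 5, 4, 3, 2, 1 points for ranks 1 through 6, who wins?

U: 17·3 + 21·3 + 31·3 + 22·3 + 16·1 + 35·1 = 324
T: 17·1 + 21·6 + 31·1 + 22·5 + 16·4 + 35·6 = 558
Q: 17·4 + 21·5 + 31·6 + 22·2 + 16·3 + 35·3 = 556
S: 17·6 + 21·1 + 31·5 + 22·6 + 16·2 + 35·4 = 582
R: 17·2 + 21·4 + 31·4 + 22·1 + 16·6 + 35·2 = 430
P: 17·5 + 21·2 + 31·2 + 22·4 + 16·5 + 35·5 = 532
S has the highest Borda score (582).

S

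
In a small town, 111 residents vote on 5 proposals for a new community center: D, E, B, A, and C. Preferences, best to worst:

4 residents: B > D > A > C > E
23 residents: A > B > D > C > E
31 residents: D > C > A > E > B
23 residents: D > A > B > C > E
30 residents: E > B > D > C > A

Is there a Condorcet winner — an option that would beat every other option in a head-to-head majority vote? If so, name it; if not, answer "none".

none

Checking pairwise contests:
B beats D 57–54.
D beats E 81–30.
E beats B 61–50.
D beats A 88–23.
D beats C 111–0.
Every option loses at least one head-to-head, so there is no Condorcet winner.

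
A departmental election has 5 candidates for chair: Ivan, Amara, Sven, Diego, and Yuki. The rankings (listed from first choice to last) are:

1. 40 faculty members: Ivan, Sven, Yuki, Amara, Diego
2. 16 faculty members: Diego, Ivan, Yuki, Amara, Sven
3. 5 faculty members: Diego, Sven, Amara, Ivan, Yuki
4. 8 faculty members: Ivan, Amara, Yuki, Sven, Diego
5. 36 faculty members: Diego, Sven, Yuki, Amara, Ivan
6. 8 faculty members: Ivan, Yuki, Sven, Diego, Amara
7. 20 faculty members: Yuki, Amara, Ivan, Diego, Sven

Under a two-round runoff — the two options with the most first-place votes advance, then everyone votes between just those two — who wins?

Round 1 first-place votes: Ivan 56, Amara 0, Sven 0, Diego 57, Yuki 20.
Diego and Ivan advance.
Runoff: Diego is preferred to Ivan by 57 voters; Ivan by 76.
Ivan wins the runoff.

Ivan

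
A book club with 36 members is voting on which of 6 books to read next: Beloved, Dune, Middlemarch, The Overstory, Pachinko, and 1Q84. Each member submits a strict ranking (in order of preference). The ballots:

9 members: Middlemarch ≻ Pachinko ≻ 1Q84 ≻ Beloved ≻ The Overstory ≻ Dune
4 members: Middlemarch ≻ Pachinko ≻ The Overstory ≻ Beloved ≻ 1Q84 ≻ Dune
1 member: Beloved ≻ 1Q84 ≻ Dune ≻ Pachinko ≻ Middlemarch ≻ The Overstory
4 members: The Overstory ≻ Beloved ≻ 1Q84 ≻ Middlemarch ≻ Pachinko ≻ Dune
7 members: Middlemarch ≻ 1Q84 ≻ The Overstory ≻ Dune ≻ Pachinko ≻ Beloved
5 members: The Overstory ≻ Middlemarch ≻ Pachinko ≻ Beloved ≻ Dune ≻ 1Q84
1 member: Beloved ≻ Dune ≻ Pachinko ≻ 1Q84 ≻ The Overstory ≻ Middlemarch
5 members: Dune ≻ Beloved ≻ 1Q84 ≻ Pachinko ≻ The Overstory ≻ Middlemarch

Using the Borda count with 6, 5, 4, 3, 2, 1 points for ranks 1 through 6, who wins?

Middlemarch

Beloved: 9·3 + 4·3 + 1·6 + 4·5 + 7·1 + 5·3 + 1·6 + 5·5 = 118
Dune: 9·1 + 4·1 + 1·4 + 4·1 + 7·3 + 5·2 + 1·5 + 5·6 = 87
Middlemarch: 9·6 + 4·6 + 1·2 + 4·3 + 7·6 + 5·5 + 1·1 + 5·1 = 165
The Overstory: 9·2 + 4·4 + 1·1 + 4·6 + 7·4 + 5·6 + 1·2 + 5·2 = 129
Pachinko: 9·5 + 4·5 + 1·3 + 4·2 + 7·2 + 5·4 + 1·4 + 5·3 = 129
1Q84: 9·4 + 4·2 + 1·5 + 4·4 + 7·5 + 5·1 + 1·3 + 5·4 = 128
Middlemarch has the highest Borda score (165).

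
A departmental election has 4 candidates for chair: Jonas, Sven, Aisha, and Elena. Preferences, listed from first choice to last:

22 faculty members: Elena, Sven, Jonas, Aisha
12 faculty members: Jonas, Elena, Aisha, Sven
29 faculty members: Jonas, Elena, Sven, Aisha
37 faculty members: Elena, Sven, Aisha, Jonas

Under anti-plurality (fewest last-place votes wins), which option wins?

Last-place votes: Jonas 37, Sven 12, Aisha 51, Elena 0.
Elena is ranked last by the fewest voters, so Elena wins.

Elena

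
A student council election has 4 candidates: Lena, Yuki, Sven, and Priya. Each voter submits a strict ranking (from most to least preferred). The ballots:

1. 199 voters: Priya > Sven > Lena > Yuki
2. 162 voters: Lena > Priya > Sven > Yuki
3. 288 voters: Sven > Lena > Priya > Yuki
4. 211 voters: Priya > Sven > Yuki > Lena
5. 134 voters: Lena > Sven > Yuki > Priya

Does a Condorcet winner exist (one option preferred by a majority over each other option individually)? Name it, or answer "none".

none

Checking pairwise contests:
Sven beats Lena 698–296.
Lena beats Yuki 783–211.
Priya beats Sven 572–422.
Lena beats Priya 584–410.
Every option loses at least one head-to-head, so there is no Condorcet winner.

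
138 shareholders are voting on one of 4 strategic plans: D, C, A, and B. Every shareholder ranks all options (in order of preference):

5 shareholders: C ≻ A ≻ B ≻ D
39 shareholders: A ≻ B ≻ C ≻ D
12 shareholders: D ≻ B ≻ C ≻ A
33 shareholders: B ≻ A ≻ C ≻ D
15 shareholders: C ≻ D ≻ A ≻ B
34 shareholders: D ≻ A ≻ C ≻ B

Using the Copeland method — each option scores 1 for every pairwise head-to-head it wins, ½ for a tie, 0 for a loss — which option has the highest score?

A

D: loses to C, A, and B → score 0.
C: beats D; loses to A and B → score 1.
A: beats D, C, and B → score 3.
B: beats D and C; loses to A → score 2.
A has the best pairwise record.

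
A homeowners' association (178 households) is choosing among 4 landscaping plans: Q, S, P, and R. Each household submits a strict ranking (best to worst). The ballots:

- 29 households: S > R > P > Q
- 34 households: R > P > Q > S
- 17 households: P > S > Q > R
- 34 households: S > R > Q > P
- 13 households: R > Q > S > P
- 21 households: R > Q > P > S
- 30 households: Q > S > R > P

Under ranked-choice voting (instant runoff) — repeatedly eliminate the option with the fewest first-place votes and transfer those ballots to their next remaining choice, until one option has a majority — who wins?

Round 1: Q 30, S 63, P 17, R 68. Eliminate P.
Round 2: Q 30, S 80, R 68. Eliminate Q.
Round 3: S 110, R 68. S has a majority.

S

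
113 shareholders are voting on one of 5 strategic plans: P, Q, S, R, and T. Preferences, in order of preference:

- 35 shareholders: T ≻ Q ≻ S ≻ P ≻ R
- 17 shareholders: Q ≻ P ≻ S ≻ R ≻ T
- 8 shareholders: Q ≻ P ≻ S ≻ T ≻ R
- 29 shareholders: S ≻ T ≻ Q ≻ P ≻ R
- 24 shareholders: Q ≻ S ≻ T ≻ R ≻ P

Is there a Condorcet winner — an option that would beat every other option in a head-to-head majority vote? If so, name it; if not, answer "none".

none

Checking pairwise contests:
Q beats P 113–0.
T beats Q 64–49.
Q beats S 84–29.
P beats R 89–24.
S beats T 78–35.
Every option loses at least one head-to-head, so there is no Condorcet winner.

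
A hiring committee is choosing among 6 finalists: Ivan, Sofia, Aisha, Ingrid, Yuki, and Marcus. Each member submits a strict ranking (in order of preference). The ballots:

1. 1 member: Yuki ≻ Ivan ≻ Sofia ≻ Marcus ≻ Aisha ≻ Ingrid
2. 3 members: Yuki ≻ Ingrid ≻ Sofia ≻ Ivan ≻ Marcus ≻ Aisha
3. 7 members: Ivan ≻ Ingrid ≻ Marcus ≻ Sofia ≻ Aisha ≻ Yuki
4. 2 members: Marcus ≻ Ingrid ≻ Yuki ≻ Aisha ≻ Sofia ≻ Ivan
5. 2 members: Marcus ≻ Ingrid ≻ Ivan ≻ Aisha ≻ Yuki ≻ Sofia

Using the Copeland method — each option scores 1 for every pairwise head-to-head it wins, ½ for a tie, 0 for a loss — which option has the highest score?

Ivan

Ivan: beats Sofia, Aisha, Ingrid, Yuki, and Marcus → score 5.
Sofia: beats Aisha; loses to Ivan, Ingrid, Yuki, and Marcus → score 1.
Aisha: beats Yuki; loses to Ivan, Sofia, Ingrid, and Marcus → score 1.
Ingrid: beats Sofia, Aisha, Yuki, and Marcus; loses to Ivan → score 4.
Yuki: beats Sofia; loses to Ivan, Aisha, Ingrid, and Marcus → score 1.
Marcus: beats Sofia, Aisha, and Yuki; loses to Ivan and Ingrid → score 3.
Ivan has the best pairwise record.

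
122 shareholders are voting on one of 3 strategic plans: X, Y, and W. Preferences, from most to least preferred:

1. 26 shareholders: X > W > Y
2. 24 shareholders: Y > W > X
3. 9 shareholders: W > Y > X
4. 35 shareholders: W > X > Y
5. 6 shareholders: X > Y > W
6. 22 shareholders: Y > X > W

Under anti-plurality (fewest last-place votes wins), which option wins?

W

Last-place votes: X 33, Y 61, W 28.
W is ranked last by the fewest voters, so W wins.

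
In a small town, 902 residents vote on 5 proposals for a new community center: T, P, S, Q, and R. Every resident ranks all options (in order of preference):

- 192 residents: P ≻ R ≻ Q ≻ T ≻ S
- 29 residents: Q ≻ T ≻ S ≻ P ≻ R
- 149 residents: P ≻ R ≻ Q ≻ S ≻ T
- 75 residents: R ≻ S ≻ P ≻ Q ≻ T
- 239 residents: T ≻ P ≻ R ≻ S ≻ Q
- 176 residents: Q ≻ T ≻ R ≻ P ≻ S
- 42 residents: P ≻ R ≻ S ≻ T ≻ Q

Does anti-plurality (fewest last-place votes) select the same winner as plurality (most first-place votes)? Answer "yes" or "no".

yes

Anti-plurality — last-place votes: T 224, P 0, S 368, Q 281, R 29. Winner: P.
Plurality — first-place votes: T 239, P 383, S 0, Q 205, R 75. Winner: P.
The two methods agree.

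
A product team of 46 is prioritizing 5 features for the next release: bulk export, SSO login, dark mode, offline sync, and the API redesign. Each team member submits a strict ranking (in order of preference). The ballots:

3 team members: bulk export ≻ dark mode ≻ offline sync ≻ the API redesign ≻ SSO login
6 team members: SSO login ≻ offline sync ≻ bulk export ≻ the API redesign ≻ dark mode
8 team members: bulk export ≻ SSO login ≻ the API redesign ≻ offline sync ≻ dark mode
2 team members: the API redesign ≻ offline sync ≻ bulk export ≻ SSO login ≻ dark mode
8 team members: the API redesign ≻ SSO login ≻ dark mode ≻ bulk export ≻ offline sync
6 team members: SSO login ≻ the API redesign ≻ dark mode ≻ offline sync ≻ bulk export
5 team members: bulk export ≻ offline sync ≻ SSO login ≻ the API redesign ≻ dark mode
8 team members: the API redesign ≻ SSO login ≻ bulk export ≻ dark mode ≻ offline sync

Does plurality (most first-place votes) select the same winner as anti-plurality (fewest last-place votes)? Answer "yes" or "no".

Plurality — first-place votes: bulk export 16, SSO login 12, dark mode 0, offline sync 0, the API redesign 18. Winner: the API redesign.
Anti-plurality — last-place votes: bulk export 6, SSO login 3, dark mode 21, offline sync 16, the API redesign 0. Winner: the API redesign.
The two methods agree.

yes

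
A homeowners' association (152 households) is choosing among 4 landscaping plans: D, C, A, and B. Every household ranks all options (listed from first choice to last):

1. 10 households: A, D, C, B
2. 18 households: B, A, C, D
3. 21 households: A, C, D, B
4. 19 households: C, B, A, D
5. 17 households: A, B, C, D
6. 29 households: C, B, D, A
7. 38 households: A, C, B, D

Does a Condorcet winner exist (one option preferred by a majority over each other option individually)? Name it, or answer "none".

A vs D: 123–29 for A.
A vs C: 104–48 for A.
A vs B: 86–66 for A.
A beats every other option head-to-head.

A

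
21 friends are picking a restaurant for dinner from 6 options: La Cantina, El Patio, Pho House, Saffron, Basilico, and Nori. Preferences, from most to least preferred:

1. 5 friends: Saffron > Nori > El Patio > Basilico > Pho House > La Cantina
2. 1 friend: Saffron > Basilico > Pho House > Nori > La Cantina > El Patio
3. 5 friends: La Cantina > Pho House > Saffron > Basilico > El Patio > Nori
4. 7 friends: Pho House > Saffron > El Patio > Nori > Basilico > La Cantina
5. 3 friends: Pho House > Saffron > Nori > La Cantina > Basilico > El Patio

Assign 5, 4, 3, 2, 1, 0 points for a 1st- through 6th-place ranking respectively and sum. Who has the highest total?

La Cantina: 5·0 + 1·1 + 5·5 + 7·0 + 3·2 = 32
El Patio: 5·3 + 1·0 + 5·1 + 7·3 + 3·0 = 41
Pho House: 5·1 + 1·3 + 5·4 + 7·5 + 3·5 = 78
Saffron: 5·5 + 1·5 + 5·3 + 7·4 + 3·4 = 85
Basilico: 5·2 + 1·4 + 5·2 + 7·1 + 3·1 = 34
Nori: 5·4 + 1·2 + 5·0 + 7·2 + 3·3 = 45
Saffron has the highest Borda score (85).

Saffron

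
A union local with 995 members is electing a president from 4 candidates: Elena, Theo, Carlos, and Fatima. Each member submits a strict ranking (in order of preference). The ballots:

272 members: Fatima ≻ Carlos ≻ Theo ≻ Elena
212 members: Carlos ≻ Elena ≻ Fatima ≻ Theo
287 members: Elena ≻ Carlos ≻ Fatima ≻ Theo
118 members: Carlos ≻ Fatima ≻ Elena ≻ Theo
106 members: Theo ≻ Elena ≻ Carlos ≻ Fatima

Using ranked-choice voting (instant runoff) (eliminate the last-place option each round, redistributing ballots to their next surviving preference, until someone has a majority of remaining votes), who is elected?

Round 1: Elena 287, Theo 106, Carlos 330, Fatima 272. Eliminate Theo.
Round 2: Elena 393, Carlos 330, Fatima 272. Eliminate Fatima.
Round 3: Elena 393, Carlos 602. Carlos has a majority.

Carlos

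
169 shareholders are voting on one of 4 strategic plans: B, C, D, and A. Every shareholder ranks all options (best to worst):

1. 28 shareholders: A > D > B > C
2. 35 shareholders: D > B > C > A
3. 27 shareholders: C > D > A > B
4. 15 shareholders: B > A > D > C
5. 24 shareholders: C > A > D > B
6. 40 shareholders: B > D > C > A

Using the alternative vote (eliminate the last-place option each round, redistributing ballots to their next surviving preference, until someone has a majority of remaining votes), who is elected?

D

Round 1: B 55, C 51, D 35, A 28. Eliminate A.
Round 2: B 55, C 51, D 63. Eliminate C.
Round 3: B 55, D 114. D has a majority.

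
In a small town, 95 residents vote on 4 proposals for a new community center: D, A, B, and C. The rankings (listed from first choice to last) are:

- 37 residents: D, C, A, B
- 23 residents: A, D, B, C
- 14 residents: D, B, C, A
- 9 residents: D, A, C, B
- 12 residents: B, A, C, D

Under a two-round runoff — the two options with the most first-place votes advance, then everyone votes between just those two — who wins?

Round 1 first-place votes: D 60, A 23, B 12, C 0.
D and A advance.
Runoff: D is preferred to A by 60 voters; A by 35.
D wins the runoff.

D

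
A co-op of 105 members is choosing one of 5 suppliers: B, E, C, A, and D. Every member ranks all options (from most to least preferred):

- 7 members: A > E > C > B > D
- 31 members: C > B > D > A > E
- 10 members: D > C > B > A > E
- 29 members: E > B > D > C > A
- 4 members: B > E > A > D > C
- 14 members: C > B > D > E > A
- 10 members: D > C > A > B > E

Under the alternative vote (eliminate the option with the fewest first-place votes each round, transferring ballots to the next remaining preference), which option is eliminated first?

B

Round 1: B 4, E 29, C 45, A 7, D 20. Eliminate B.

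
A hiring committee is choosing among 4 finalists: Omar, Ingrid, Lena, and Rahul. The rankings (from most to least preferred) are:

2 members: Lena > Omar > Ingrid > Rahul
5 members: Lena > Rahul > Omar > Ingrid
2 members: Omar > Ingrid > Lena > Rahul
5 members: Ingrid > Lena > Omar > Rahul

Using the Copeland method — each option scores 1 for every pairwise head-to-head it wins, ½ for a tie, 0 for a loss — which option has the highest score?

Omar: beats Ingrid and Rahul; loses to Lena → score 2.
Ingrid: beats Rahul; ties Lena; loses to Omar → score 1.5.
Lena: beats Omar and Rahul; ties Ingrid → score 2.5.
Rahul: loses to Omar, Ingrid, and Lena → score 0.
Lena has the best pairwise record.

Lena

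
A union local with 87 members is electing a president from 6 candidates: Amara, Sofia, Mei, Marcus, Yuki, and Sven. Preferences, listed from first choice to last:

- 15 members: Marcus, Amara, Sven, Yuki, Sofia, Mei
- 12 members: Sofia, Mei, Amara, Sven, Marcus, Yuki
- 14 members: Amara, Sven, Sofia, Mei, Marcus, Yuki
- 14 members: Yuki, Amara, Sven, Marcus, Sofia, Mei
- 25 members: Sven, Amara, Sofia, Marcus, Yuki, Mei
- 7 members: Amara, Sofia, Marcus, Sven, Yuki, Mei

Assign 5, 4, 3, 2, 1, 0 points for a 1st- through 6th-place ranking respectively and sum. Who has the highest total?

Amara: 15·4 + 12·3 + 14·5 + 14·4 + 25·4 + 7·5 = 357
Sofia: 15·1 + 12·5 + 14·3 + 14·1 + 25·3 + 7·4 = 234
Mei: 15·0 + 12·4 + 14·2 + 14·0 + 25·0 + 7·0 = 76
Marcus: 15·5 + 12·1 + 14·1 + 14·2 + 25·2 + 7·3 = 200
Yuki: 15·2 + 12·0 + 14·0 + 14·5 + 25·1 + 7·1 = 132
Sven: 15·3 + 12·2 + 14·4 + 14·3 + 25·5 + 7·2 = 306
Amara has the highest Borda score (357).

Amara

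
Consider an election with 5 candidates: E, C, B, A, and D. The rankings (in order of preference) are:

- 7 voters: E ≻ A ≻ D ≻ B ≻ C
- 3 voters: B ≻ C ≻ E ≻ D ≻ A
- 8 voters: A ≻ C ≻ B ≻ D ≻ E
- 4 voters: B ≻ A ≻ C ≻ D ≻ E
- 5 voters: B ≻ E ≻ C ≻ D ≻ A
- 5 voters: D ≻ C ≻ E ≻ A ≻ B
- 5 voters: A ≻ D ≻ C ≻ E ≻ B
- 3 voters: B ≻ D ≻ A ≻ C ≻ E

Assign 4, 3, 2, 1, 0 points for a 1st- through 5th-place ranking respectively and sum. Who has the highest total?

E: 7·4 + 3·2 + 8·0 + 4·0 + 5·3 + 5·2 + 5·1 + 3·0 = 64
C: 7·0 + 3·3 + 8·3 + 4·2 + 5·2 + 5·3 + 5·2 + 3·1 = 79
B: 7·1 + 3·4 + 8·2 + 4·4 + 5·4 + 5·0 + 5·0 + 3·4 = 83
A: 7·3 + 3·0 + 8·4 + 4·3 + 5·0 + 5·1 + 5·4 + 3·2 = 96
D: 7·2 + 3·1 + 8·1 + 4·1 + 5·1 + 5·4 + 5·3 + 3·3 = 78
A has the highest Borda score (96).

A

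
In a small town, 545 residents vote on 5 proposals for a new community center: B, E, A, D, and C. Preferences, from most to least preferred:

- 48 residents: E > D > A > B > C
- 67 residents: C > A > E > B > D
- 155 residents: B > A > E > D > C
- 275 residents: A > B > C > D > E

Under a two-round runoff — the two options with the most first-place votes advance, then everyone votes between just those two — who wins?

Round 1 first-place votes: B 155, E 48, A 275, D 0, C 67.
A and B advance.
Runoff: A is preferred to B by 390 voters; B by 155.
A wins the runoff.

A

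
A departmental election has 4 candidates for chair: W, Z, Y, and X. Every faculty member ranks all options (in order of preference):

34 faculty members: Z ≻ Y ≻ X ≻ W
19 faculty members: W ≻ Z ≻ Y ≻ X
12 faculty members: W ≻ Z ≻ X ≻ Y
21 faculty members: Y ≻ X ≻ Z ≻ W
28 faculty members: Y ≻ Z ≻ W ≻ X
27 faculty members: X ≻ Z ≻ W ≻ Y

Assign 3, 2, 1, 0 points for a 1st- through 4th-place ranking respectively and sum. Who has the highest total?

Z

W: 34·0 + 19·3 + 12·3 + 21·0 + 28·1 + 27·1 = 148
Z: 34·3 + 19·2 + 12·2 + 21·1 + 28·2 + 27·2 = 295
Y: 34·2 + 19·1 + 12·0 + 21·3 + 28·3 + 27·0 = 234
X: 34·1 + 19·0 + 12·1 + 21·2 + 28·0 + 27·3 = 169
Z has the highest Borda score (295).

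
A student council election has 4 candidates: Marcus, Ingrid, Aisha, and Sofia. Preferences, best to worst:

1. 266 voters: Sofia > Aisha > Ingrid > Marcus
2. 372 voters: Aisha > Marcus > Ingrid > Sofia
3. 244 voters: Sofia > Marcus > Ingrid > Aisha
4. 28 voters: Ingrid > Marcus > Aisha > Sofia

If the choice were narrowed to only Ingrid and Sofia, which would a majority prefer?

Voters preferring Ingrid to Sofia: 400; preferring Sofia to Ingrid: 510.
Sofia wins the head-to-head.

Sofia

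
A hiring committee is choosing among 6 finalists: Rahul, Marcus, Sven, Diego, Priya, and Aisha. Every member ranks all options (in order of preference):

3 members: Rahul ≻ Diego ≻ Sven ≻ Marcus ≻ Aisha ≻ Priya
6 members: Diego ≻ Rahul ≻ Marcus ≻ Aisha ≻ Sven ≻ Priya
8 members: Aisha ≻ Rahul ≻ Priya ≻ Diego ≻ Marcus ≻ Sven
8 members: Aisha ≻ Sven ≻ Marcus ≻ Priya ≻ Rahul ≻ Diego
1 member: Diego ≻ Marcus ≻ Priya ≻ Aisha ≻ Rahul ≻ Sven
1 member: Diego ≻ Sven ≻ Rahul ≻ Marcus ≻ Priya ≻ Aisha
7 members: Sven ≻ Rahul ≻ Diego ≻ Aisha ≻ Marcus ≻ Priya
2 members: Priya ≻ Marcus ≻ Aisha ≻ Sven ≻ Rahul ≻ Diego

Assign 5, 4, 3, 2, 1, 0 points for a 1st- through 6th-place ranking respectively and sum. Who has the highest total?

Aisha

Rahul: 3·5 + 6·4 + 8·4 + 8·1 + 1·1 + 1·3 + 7·4 + 2·1 = 113
Marcus: 3·2 + 6·3 + 8·1 + 8·3 + 1·4 + 1·2 + 7·1 + 2·4 = 77
Sven: 3·3 + 6·1 + 8·0 + 8·4 + 1·0 + 1·4 + 7·5 + 2·2 = 90
Diego: 3·4 + 6·5 + 8·2 + 8·0 + 1·5 + 1·5 + 7·3 + 2·0 = 89
Priya: 3·0 + 6·0 + 8·3 + 8·2 + 1·3 + 1·1 + 7·0 + 2·5 = 54
Aisha: 3·1 + 6·2 + 8·5 + 8·5 + 1·2 + 1·0 + 7·2 + 2·3 = 117
Aisha has the highest Borda score (117).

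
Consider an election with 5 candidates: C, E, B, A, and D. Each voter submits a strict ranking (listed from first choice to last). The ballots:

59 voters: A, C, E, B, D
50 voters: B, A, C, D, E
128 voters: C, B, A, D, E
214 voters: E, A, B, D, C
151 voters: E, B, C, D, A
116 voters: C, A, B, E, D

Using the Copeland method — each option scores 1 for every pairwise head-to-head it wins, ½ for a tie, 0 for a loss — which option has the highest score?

E

C: beats A and D; loses to E and B → score 2.
E: beats C, B, A, and D → score 4.
B: beats C and D; loses to E and A → score 2.
A: beats B and D; loses to C and E → score 2.
D: loses to C, E, B, and A → score 0.
E has the best pairwise record.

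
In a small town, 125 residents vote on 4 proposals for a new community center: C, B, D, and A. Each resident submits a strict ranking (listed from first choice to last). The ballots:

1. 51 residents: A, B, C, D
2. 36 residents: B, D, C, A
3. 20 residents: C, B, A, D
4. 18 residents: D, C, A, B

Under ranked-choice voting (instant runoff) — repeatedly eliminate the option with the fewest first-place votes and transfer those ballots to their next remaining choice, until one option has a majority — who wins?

Round 1: C 20, B 36, D 18, A 51. Eliminate D.
Round 2: C 38, B 36, A 51. Eliminate B.
Round 3: C 74, A 51. C has a majority.

C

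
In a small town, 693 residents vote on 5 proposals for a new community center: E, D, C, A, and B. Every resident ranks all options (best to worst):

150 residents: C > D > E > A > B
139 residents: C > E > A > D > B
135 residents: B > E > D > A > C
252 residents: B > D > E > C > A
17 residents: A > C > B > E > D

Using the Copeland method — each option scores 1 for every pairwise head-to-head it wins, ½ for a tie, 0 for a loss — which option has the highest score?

B

E: beats C and A; loses to D and B → score 2.
D: beats E, C, and A; loses to B → score 3.
C: beats A; loses to E, D, and B → score 1.
A: loses to E, D, C, and B → score 0.
B: beats E, D, C, and A → score 4.
B has the best pairwise record.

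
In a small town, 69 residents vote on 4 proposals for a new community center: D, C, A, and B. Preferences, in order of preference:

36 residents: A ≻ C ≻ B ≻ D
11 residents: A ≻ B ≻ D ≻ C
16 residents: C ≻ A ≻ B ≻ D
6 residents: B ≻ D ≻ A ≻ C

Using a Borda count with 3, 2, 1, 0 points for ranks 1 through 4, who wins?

D: 36·0 + 11·1 + 16·0 + 6·2 = 23
C: 36·2 + 11·0 + 16·3 + 6·0 = 120
A: 36·3 + 11·3 + 16·2 + 6·1 = 179
B: 36·1 + 11·2 + 16·1 + 6·3 = 92
A has the highest Borda score (179).

A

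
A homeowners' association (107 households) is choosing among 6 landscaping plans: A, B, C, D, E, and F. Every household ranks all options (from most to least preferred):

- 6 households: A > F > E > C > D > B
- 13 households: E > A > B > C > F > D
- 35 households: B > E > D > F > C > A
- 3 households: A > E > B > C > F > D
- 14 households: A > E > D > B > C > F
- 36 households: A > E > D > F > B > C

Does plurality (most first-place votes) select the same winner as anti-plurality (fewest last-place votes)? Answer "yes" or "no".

no

Plurality — first-place votes: A 59, B 35, C 0, D 0, E 13, F 0. Winner: A.
Anti-plurality — last-place votes: A 35, B 6, C 36, D 16, E 0, F 14. Winner: E.
The two methods disagree.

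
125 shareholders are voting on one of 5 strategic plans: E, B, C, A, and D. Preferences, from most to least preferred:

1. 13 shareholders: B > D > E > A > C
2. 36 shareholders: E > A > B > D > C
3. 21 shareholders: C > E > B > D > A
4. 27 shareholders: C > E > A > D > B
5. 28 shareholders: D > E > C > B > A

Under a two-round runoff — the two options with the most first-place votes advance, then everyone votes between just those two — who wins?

Round 1 first-place votes: E 36, B 13, C 48, A 0, D 28.
C and E advance.
Runoff: C is preferred to E by 48 voters; E by 77.
E wins the runoff.

E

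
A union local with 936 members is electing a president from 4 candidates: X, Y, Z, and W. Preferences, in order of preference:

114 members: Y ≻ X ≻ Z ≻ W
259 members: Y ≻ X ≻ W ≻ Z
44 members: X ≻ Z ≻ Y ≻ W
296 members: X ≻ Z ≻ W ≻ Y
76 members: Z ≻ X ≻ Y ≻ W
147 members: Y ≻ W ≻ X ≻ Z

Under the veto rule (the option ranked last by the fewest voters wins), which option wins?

Last-place votes: X 0, Y 296, Z 406, W 234.
X is ranked last by the fewest voters, so X wins.

X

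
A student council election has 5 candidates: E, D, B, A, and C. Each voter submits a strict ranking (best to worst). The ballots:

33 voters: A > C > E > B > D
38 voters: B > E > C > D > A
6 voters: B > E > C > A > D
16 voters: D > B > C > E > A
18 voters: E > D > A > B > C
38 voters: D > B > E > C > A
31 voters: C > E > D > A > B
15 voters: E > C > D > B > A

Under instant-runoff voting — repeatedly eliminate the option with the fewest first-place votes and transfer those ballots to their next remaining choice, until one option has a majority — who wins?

E

Round 1: E 33, D 54, B 44, A 33, C 31. Eliminate C.
Round 2: E 64, D 54, B 44, A 33. Eliminate A.
Round 3: E 97, D 54, B 44. Eliminate B.
Round 4: E 141, D 54. E has a majority.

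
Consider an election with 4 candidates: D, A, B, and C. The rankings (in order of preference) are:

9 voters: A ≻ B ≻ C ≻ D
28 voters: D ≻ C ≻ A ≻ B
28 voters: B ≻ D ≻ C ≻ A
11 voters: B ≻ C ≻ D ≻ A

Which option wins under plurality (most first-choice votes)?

First-place votes: D 28, A 9, B 39, C 0.
B has the most first-place votes.

B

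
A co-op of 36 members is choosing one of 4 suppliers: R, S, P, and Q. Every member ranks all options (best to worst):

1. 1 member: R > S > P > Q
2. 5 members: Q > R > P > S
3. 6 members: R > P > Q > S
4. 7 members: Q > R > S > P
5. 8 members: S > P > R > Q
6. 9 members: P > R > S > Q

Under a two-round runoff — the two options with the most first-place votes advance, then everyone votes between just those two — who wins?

P

Round 1 first-place votes: R 7, S 8, P 9, Q 12.
Q and P advance.
Runoff: Q is preferred to P by 12 voters; P by 24.
P wins the runoff.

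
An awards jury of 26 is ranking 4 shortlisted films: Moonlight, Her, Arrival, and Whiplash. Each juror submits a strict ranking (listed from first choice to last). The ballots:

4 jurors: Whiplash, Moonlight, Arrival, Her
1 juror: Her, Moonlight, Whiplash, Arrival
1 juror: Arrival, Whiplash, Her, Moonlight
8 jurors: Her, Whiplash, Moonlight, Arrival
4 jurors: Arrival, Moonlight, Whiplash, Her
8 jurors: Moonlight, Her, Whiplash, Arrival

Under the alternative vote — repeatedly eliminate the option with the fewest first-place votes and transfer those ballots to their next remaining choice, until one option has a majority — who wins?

Round 1: Moonlight 8, Her 9, Arrival 5, Whiplash 4. Eliminate Whiplash.
Round 2: Moonlight 12, Her 9, Arrival 5. Eliminate Arrival.
Round 3: Moonlight 16, Her 10. Moonlight has a majority.

Moonlight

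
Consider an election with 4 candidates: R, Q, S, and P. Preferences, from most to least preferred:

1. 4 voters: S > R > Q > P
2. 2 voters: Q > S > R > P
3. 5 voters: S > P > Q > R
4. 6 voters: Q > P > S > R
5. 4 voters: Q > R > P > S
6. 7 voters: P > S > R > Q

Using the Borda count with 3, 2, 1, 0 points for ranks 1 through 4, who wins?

R: 4·2 + 2·1 + 5·0 + 6·0 + 4·2 + 7·1 = 25
Q: 4·1 + 2·3 + 5·1 + 6·3 + 4·3 + 7·0 = 45
S: 4·3 + 2·2 + 5·3 + 6·1 + 4·0 + 7·2 = 51
P: 4·0 + 2·0 + 5·2 + 6·2 + 4·1 + 7·3 = 47
S has the highest Borda score (51).

S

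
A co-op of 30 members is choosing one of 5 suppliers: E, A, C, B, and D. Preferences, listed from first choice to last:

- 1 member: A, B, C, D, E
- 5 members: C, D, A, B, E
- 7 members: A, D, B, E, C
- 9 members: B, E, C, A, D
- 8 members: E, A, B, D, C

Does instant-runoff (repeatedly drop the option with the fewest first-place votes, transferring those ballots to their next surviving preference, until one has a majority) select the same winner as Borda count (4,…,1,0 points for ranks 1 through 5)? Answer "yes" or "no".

Instant-runoff — R1 E 8, A 8, C 5, B 9, D 0 (D out); R2 E 8, A 8, C 5, B 9 (C out); R3 E 8, A 13, B 9 (E out); R4 A 21, B 9 (A winner). Winner: A.
Borda — scores: E 66, A 75, C 40, B 74, D 45. Winner: A.
The two methods agree.

yes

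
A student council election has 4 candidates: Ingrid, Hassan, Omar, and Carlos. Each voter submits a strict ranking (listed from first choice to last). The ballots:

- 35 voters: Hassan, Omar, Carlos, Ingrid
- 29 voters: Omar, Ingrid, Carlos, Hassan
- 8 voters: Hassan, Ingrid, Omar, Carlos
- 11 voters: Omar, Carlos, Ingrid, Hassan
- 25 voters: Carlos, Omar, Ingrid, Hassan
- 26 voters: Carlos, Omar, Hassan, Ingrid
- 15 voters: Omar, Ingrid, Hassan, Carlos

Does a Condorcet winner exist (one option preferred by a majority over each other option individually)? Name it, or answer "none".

Omar vs Ingrid: 141–8 for Omar.
Omar vs Hassan: 106–43 for Omar.
Omar vs Carlos: 98–51 for Omar.
Omar beats every other option head-to-head.

Omar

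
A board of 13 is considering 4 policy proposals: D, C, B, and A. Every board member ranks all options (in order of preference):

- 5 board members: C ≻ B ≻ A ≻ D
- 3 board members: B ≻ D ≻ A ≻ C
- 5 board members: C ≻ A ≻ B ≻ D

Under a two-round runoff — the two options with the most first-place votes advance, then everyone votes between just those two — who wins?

Round 1 first-place votes: D 0, C 10, B 3, A 0.
C and B advance.
Runoff: C is preferred to B by 10 voters; B by 3.
C wins the runoff.

C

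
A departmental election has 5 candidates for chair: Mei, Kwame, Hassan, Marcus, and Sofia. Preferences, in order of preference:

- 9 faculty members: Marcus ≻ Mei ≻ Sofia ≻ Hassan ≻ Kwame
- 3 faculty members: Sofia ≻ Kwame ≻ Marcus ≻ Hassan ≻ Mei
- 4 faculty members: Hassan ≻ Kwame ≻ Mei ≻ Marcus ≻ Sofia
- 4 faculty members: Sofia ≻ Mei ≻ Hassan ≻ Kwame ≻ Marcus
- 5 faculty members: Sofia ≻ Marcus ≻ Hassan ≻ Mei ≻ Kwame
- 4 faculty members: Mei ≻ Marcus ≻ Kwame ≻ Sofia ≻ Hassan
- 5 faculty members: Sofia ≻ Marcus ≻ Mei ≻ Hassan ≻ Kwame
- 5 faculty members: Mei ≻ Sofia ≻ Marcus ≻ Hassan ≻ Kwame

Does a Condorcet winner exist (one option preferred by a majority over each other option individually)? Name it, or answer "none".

none

Checking pairwise contests:
Marcus beats Mei 22–17.
Mei beats Kwame 32–7.
Mei beats Hassan 27–12.
Sofia beats Marcus 22–17.
Mei beats Sofia 22–17.
Every option loses at least one head-to-head, so there is no Condorcet winner.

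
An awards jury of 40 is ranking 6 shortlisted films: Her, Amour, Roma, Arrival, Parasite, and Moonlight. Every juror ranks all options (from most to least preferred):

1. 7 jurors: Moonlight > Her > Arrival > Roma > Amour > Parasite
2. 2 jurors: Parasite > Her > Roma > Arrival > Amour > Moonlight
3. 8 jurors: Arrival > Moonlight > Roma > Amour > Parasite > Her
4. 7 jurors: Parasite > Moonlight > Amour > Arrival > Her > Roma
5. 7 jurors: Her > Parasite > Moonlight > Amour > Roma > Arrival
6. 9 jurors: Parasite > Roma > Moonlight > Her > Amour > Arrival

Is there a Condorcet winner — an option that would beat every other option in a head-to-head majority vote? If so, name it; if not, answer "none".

Parasite vs Her: 26–14 for Parasite.
Parasite vs Amour: 25–15 for Parasite.
Parasite vs Roma: 25–15 for Parasite.
Parasite vs Arrival: 25–15 for Parasite.
Parasite vs Moonlight: 25–15 for Parasite.
Parasite beats every other option head-to-head.

Parasite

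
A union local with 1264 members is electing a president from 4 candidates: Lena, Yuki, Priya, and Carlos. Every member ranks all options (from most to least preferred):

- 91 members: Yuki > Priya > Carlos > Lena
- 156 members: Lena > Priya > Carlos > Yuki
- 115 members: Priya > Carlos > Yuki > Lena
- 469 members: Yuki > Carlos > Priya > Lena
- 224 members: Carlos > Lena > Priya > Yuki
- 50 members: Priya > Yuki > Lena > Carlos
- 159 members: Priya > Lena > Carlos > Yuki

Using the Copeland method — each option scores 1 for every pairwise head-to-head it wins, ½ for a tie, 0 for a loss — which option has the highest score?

Carlos

Lena: loses to Yuki, Priya, and Carlos → score 0.
Yuki: beats Lena; loses to Priya and Carlos → score 1.
Priya: beats Lena and Yuki; loses to Carlos → score 2.
Carlos: beats Lena, Yuki, and Priya → score 3.
Carlos has the best pairwise record.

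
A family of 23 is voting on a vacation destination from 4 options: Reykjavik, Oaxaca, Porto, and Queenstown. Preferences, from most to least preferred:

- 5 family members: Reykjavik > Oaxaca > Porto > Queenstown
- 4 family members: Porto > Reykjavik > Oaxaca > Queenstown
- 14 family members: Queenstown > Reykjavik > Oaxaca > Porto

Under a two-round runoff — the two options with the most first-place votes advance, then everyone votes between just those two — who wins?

Round 1 first-place votes: Reykjavik 5, Oaxaca 0, Porto 4, Queenstown 14.
Queenstown and Reykjavik advance.
Runoff: Queenstown is preferred to Reykjavik by 14 voters; Reykjavik by 9.
Queenstown wins the runoff.

Queenstown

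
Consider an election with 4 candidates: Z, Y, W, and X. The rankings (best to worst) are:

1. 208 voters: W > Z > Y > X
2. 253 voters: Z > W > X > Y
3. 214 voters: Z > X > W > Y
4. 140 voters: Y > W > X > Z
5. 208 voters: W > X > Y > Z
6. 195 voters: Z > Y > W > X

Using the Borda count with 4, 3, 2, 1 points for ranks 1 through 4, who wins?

W

Z: 208·3 + 253·4 + 214·4 + 140·1 + 208·1 + 195·4 = 3620
Y: 208·2 + 253·1 + 214·1 + 140·4 + 208·2 + 195·3 = 2444
W: 208·4 + 253·3 + 214·2 + 140·3 + 208·4 + 195·2 = 3661
X: 208·1 + 253·2 + 214·3 + 140·2 + 208·3 + 195·1 = 2455
W has the highest Borda score (3661).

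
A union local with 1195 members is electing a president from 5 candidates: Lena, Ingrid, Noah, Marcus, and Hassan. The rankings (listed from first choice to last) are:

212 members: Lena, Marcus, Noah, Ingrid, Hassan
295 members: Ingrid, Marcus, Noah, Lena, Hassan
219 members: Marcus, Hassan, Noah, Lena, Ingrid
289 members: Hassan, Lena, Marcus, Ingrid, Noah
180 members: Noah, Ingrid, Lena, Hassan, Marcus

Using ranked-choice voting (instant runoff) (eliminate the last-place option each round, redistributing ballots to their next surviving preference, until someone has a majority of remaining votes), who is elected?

Marcus

Round 1: Lena 212, Ingrid 295, Noah 180, Marcus 219, Hassan 289. Eliminate Noah.
Round 2: Lena 212, Ingrid 475, Marcus 219, Hassan 289. Eliminate Lena.
Round 3: Ingrid 475, Marcus 431, Hassan 289. Eliminate Hassan.
Round 4: Ingrid 475, Marcus 720. Marcus has a majority.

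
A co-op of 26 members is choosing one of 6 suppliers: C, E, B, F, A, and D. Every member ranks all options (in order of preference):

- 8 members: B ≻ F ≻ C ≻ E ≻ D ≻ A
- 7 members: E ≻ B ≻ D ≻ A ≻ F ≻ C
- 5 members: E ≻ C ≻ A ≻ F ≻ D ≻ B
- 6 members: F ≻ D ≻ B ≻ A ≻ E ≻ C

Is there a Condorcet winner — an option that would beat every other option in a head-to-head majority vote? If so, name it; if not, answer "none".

B vs C: 21–5 for B.
B vs E: 14–12 for B.
B vs F: 15–11 for B.
B vs A: 21–5 for B.
B vs D: 15–11 for B.
B beats every other option head-to-head.

B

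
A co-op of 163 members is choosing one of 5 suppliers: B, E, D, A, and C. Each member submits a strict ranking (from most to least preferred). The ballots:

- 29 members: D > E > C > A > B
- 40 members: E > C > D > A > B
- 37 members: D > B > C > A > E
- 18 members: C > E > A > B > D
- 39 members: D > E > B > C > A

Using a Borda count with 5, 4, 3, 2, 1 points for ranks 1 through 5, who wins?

B: 29·1 + 40·1 + 37·4 + 18·2 + 39·3 = 370
E: 29·4 + 40·5 + 37·1 + 18·4 + 39·4 = 581
D: 29·5 + 40·3 + 37·5 + 18·1 + 39·5 = 663
A: 29·2 + 40·2 + 37·2 + 18·3 + 39·1 = 305
C: 29·3 + 40·4 + 37·3 + 18·5 + 39·2 = 526
D has the highest Borda score (663).

D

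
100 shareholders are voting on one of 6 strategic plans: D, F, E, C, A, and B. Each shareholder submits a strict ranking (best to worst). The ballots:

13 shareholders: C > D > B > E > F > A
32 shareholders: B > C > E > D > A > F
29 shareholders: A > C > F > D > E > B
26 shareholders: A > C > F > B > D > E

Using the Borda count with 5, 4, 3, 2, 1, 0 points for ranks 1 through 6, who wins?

C

D: 13·4 + 32·2 + 29·2 + 26·1 = 200
F: 13·1 + 32·0 + 29·3 + 26·3 = 178
E: 13·2 + 32·3 + 29·1 + 26·0 = 151
C: 13·5 + 32·4 + 29·4 + 26·4 = 413
A: 13·0 + 32·1 + 29·5 + 26·5 = 307
B: 13·3 + 32·5 + 29·0 + 26·2 = 251
C has the highest Borda score (413).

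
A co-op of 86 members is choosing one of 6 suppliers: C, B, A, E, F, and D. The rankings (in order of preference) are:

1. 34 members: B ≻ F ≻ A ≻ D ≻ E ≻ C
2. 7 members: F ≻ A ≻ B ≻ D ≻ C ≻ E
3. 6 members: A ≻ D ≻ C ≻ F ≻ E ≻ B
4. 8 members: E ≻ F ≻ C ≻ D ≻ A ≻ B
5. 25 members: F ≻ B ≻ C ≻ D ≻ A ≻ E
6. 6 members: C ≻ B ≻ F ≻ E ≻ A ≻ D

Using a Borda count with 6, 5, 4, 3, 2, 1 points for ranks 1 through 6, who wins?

F

C: 34·1 + 7·2 + 6·4 + 8·4 + 25·4 + 6·6 = 240
B: 34·6 + 7·4 + 6·1 + 8·1 + 25·5 + 6·5 = 401
A: 34·4 + 7·5 + 6·6 + 8·2 + 25·2 + 6·2 = 285
E: 34·2 + 7·1 + 6·2 + 8·6 + 25·1 + 6·3 = 178
F: 34·5 + 7·6 + 6·3 + 8·5 + 25·6 + 6·4 = 444
D: 34·3 + 7·3 + 6·5 + 8·3 + 25·3 + 6·1 = 258
F has the highest Borda score (444).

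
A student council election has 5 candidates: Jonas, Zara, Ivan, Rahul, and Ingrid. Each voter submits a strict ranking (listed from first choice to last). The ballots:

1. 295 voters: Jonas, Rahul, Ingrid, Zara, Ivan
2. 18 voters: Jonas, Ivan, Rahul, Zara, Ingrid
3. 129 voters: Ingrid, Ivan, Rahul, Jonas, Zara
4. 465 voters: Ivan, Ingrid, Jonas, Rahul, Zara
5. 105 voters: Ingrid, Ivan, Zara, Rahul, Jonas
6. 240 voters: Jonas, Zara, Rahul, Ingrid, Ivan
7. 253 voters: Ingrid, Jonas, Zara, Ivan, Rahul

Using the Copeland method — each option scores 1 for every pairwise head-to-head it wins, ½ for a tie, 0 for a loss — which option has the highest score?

Ingrid

Jonas: beats Zara, Ivan, and Rahul; loses to Ingrid → score 3.
Zara: beats Ivan; loses to Jonas, Rahul, and Ingrid → score 1.
Ivan: beats Rahul; loses to Jonas, Zara, and Ingrid → score 1.
Rahul: beats Zara; loses to Jonas, Ivan, and Ingrid → score 1.
Ingrid: beats Jonas, Zara, Ivan, and Rahul → score 4.
Ingrid has the best pairwise record.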